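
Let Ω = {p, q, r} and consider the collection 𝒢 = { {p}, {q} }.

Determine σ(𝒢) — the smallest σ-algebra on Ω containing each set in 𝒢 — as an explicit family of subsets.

Answer: σ(𝒢) = { {}, {p}, {q}, {r}, {p, q}, {p, r}, {q, r}, Ω }

Check:
Seed the family with 𝒢 together with ∅ and Ω: { {}, {p}, {q}, Ω }.
Round 1. New:
  {p, q}  = {p} ∪ {q}
  {p, r}  = Ω∖{q}
  {q, r}  = Ω∖{p}
  |family| = 7
Round 2 adds 1:
  {r}  = Ω∖{p, q}
  |family| = 8
Round 3: closed — nothing new.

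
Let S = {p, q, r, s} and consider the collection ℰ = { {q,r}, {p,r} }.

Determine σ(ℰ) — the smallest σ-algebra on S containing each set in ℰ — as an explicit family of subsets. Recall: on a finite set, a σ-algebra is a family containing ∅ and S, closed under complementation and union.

Take S₀ = ℰ ∪ {∅, S} = { {}, {p,r}, {q,r}, S }.
Round 1: +3 →
  {p,s}  = {q,r}ᶜ
  {q,s}  = {p,r}ᶜ
  {p,q,r}  = {p,r} ∪ {q,r}
  — 7 sets.
Round 2: 4 new —
  {s}  = {p,q,r}ᶜ
  {p,q,s}  = {p,s} ∪ {q,s}
  {p,r,s}  = {p,s} ∪ {p,r}
  {q,r,s}  = {q,r} ∪ {q,s}
  — 11 sets.
Round 3: 3 new —
  {p}  = {q,r,s}ᶜ
  {q}  = {p,r,s}ᶜ
  {r}  = {p,q,s}ᶜ
  — 14 sets.
Round 4 adds 2:
  {p,q}  = {q} ∪ {p}
  {r,s}  = {r} ∪ {s}
  — 16 sets.
Round 5 adds nothing — fixpoint reached.

Hence σ(ℰ) has 16 members: { {}, {p}, {q}, {r}, {s}, {p,q}, {p,r}, {p,s}, {q,r}, {q,s}, {r,s}, {p,q,r}, {p,q,s}, {p,r,s}, {q,r,s}, S }.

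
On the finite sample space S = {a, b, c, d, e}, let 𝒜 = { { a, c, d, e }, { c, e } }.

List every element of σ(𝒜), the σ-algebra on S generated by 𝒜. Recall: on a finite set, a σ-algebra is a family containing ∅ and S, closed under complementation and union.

|σ(𝒜)| = 8.  σ(𝒜) = { ∅, { b }, { a, d }, { c, e }, { a, b, d }, { b, c, e }, { a, c, d, e }, S }

Working:
Seed the family with 𝒜 together with ∅ and S: { ∅, { c, e }, { a, c, d, e }, S }.
Pass 1: 2 new —
  { b }  = S∖{ a, c, d, e }
  { a, b, d }  = S∖{ c, e }
  — 6 sets.
Pass 2: +1 →
  { b, c, e }  = { c, e } ∪ { b }
  — 7 sets.
Pass 3: +1 →
  { a, d }  = S∖{ b, c, e }
  — 8 sets.
Pass 4: already closed under ᶜ and ∪.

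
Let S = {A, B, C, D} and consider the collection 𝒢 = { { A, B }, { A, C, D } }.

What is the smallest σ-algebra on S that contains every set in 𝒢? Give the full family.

Answer: σ(𝒢) = { {  }, { A }, { B }, { A, B }, { C, D }, { A, C, D }, { B, C, D }, S }

Derivation:
Begin from { {  }, { A, B }, { A, C, D }, S } (that is, 𝒢 plus ∅ and S).
Pass 1 adds 2:
  { B }  = { A, C, D }ᶜ
  { C, D }  = { A, B }ᶜ
  |family| = 6
Pass 2: 1 new —
  { B, C, D }  = { C, D } ∪ { B }
  |family| = 7
Pass 3 adds 1:
  { A }  = { B, C, D }ᶜ
  |family| = 8
Pass 4: no new sets; the family is a σ-algebra.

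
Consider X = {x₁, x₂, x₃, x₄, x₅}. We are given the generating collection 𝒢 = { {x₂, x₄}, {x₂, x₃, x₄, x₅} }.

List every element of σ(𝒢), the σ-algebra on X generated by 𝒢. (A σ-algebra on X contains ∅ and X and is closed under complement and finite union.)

σ(𝒢) (8 sets): { {}, {x₁}, {x₂, x₄}, {x₃, x₅}, {x₁, x₂, x₄}, {x₁, x₃, x₅}, {x₂, x₃, x₄, x₅}, X }

Trace:
Start: 𝒢 ∪ {∅, X} = { {}, {x₂, x₄}, {x₂, x₃, x₄, x₅}, X }.
Round 1 adds 2:
  {x₁}  = {x₂, x₃, x₄, x₅}ᶜ
  {x₁, x₃, x₅}  = {x₂, x₄}ᶜ
Round 2 adds 1:
  {x₁, x₂, x₄}  = {x₂, x₄} ∪ {x₁}
Round 3 adds 1:
  {x₃, x₅}  = {x₁, x₂, x₄}ᶜ
Round 4: already closed under ᶜ and ∪.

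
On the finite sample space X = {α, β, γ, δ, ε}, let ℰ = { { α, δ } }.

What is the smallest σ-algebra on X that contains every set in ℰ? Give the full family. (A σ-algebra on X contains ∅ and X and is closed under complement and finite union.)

Begin from { ∅, { α, δ }, X } (that is, ℰ plus ∅ and X).
Step 1 (1 new):
  { β, γ, ε }  = X∖{ α, δ }
  — 4 sets.
Step 2: stable.

|σ(ℰ)| = 4.  σ(ℰ) = { ∅, { α, δ }, { β, γ, ε }, X }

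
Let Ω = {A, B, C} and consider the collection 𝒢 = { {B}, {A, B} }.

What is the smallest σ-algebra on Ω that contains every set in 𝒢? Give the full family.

|σ(𝒢)| = 8.  σ(𝒢) = { {}, {A}, {B}, {C}, {A, B}, {A, C}, {B, C}, Ω }

Check:
Initial family (4 sets): { {}, {B}, {A, B}, Ω }.
Iteration 1: +2 →
  {C}  = ᶜ of {A, B}
  {A, C}  = ᶜ of {B}
  |family| = 6
Iteration 2 adds 1:
  {B, C}  = {C} ∪ {B}
  |family| = 7
Iteration 3: 1 new —
  {A}  = ᶜ of {B, C}
  |family| = 8
After Iteration 4 the family is unchanged; done.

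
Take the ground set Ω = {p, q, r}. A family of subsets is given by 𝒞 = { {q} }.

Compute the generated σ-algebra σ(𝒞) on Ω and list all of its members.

Answer: σ(𝒞) = { {}, {q}, {p,r}, Ω }

Trace:
Initial family (3 sets): { {}, {q}, Ω }.
Iteration 1: 1 new —
  {p,r}  = {q}ᶜ
Iteration 2 adds nothing — fixpoint reached.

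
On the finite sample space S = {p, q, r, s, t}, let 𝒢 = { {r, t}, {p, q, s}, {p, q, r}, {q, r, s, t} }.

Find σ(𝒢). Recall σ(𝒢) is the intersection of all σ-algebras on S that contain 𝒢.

Answer: σ(𝒢) = { {}, {p}, {q}, {r}, {s}, {t}, {p, q}, {p, r}, {p, s}, {p, t}, {q, r}, {q, s}, {q, t}, {r, s}, {r, t}, {s, t}, {p, q, r}, {p, q, s}, {p, q, t}, {p, r, s}, {p, r, t}, {p, s, t}, {q, r, s}, {q, r, t}, {q, s, t}, {r, s, t}, {p, q, r, s}, {p, q, r, t}, {p, q, s, t}, {p, r, s, t}, {q, r, s, t}, S }

Trace:
Initial family (6 sets): { {}, {r, t}, {p, q, r}, {p, q, s}, {q, r, s, t}, S }.
Step 1. New:
  {p}  = ᶜ of {q, r, s, t}
  {s, t}  = ᶜ of {p, q, r}
  {p, q, r, s}  = {p, q, r} ∪ {p, q, s}
  {p, q, r, t}  = {p, q, r} ∪ {r, t}
  (now 10)
Step 2: +6 →
  {s}  = ᶜ of {p, q, r, t}
  {t}  = ᶜ of {p, q, r, s}
  {p, r, t}  = {r, t} ∪ {p}
  {p, s, t}  = {s, t} ∪ {p}
  {r, s, t}  = {s, t} ∪ {r, t}
  {p, q, s, t}  = {p, q, s} ∪ {s, t}
  (now 16)
Step 3 (7 new):
  {r}  = ᶜ of {p, q, s, t}
  {p, q}  = ᶜ of {r, s, t}
  {p, s}  = {s} ∪ {p}
  {p, t}  = {t} ∪ {p}
  {q, r}  = ᶜ of {p, s, t}
  {q, s}  = ᶜ of {p, r, t}
  {p, r, s, t}  = {s, t} ∪ {p, r, t}
  (now 23)
Step 4 adds 8:
  {q}  = ᶜ of {p, r, s, t}
  {p, r}  = {r} ∪ {p}
  {r, s}  = {r} ∪ {s}
  {p, q, t}  = {p, q} ∪ {t}
  {p, r, s}  = {r} ∪ {p, s}
  {q, r, s}  = ᶜ of {p, t}
  {q, r, t}  = ᶜ of {p, s}
  {q, s, t}  = {t} ∪ {q, s}
  (now 31)
Step 5 (1 new):
  {q, t}  = ᶜ of {p, r, s}
  (now 32)
Step 6: no new sets; the family is a σ-algebra.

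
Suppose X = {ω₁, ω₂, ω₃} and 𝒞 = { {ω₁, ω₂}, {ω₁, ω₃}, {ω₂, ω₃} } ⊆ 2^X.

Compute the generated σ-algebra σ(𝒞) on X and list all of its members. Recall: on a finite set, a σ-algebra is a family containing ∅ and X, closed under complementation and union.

Initial family (5 sets): { {}, {ω₁, ω₂}, {ω₁, ω₃}, {ω₂, ω₃}, X }.
Step 1 adds 3:
  {ω₁}  = ᶜ of {ω₂, ω₃}
  {ω₂}  = ᶜ of {ω₁, ω₃}
  {ω₃}  = ᶜ of {ω₁, ω₂}
Step 2 adds nothing — fixpoint reached.

σ(𝒞) = { {}, {ω₁}, {ω₂}, {ω₃}, {ω₁, ω₂}, {ω₁, ω₃}, {ω₂, ω₃}, X }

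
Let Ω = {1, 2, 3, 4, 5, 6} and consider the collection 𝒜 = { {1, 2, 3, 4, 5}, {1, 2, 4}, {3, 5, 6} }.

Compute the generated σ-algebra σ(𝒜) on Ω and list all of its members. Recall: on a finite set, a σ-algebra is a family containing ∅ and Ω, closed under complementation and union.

Take S₀ = 𝒜 ∪ {∅, Ω} = { {}, {1, 2, 4}, {3, 5, 6}, {1, 2, 3, 4, 5}, Ω }.
Pass 1: 1 new —
  {6}  = ᶜ of {1, 2, 3, 4, 5}
  [6 total]
Pass 2: +1 →
  {1, 2, 4, 6}  = {6} ∪ {1, 2, 4}
  [7 total]
Pass 3 adds 1:
  {3, 5}  = ᶜ of {1, 2, 4, 6}
  [8 total]
After Pass 4 the family is unchanged; done.

Therefore σ(𝒜) = { {}, {6}, {3, 5}, {1, 2, 4}, {3, 5, 6}, {1, 2, 4, 6}, {1, 2, 3, 4, 5}, Ω } (|σ(𝒜)| = 8).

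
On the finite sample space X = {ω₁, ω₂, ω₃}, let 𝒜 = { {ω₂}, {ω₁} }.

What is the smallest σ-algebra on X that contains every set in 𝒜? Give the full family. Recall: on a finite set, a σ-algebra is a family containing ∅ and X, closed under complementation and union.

σ(𝒜) = { {}, {ω₁}, {ω₂}, {ω₃}, {ω₁, ω₂}, {ω₁, ω₃}, {ω₂, ω₃}, X }

Working:
Start: 𝒜 ∪ {∅, X} = { {}, {ω₁}, {ω₂}, X }.
Iteration 1 (3 new):
  {ω₁, ω₂}  = {ω₂} ∪ {ω₁}
  {ω₁, ω₃}  = X∖{ω₂}
  {ω₂, ω₃}  = X∖{ω₁}
  |family| = 7
Iteration 2 (1 new):
  {ω₃}  = X∖{ω₁, ω₂}
  |family| = 8
Iteration 3: no new sets; the family is a σ-algebra.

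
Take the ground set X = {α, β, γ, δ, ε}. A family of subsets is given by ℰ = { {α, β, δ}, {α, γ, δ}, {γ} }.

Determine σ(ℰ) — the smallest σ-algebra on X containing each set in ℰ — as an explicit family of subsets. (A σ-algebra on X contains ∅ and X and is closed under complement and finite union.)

σ(ℰ) = { {}, {β}, {γ}, {ε}, {α, δ}, {β, γ}, {β, ε}, {γ, ε}, {α, β, δ}, {α, γ, δ}, {α, δ, ε}, {β, γ, ε}, {α, β, γ, δ}, {α, β, δ, ε}, {α, γ, δ, ε}, X }

Trace:
Seed the family with ℰ together with ∅ and X: { {}, {γ}, {α, β, δ}, {α, γ, δ}, X }.
Iteration 1: 4 new —
  {β, ε}  = ᶜ of {α, γ, δ}
  {γ, ε}  = ᶜ of {α, β, δ}
  {α, β, γ, δ}  = {γ} ∪ {α, β, δ}
  {α, β, δ, ε}  = ᶜ of {γ}
Iteration 2. New:
  {ε}  = ᶜ of {α, β, γ, δ}
  {β, γ, ε}  = {β, ε} ∪ {γ}
  {α, γ, δ, ε}  = {α, γ, δ} ∪ {γ, ε}
Iteration 3. New:
  {β}  = ᶜ of {α, γ, δ, ε}
  {α, δ}  = ᶜ of {β, γ, ε}
Iteration 4 adds 2:
  {β, γ}  = {γ} ∪ {β}
  {α, δ, ε}  = {α, δ} ∪ {ε}
Iteration 5: already closed under ᶜ and ∪.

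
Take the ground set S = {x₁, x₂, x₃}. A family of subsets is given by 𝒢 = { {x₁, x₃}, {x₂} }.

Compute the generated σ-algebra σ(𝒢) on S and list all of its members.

Begin from { {}, {x₂}, {x₁, x₃}, S } (that is, 𝒢 plus ∅ and S).
After Iteration 1 the family is unchanged; done.

Therefore σ(𝒢) = { {}, {x₂}, {x₁, x₃}, S } (|σ(𝒢)| = 4).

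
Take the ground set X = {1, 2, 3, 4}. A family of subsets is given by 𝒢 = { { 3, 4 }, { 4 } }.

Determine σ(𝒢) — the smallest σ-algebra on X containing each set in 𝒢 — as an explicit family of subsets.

Start: 𝒢 ∪ {∅, X} = { {}, { 4 }, { 3, 4 }, X }.
Iteration 1: 2 new —
  { 1, 2 }  = X∖{ 3, 4 }
  { 1, 2, 3 }  = X∖{ 4 }
Iteration 2: 1 new —
  { 1, 2, 4 }  = { 1, 2 } ∪ { 4 }
Iteration 3: 1 new —
  { 3 }  = X∖{ 1, 2, 4 }
Iteration 4: already closed under ᶜ and ∪.

σ(𝒢) = { {}, { 3 }, { 4 }, { 1, 2 }, { 3, 4 }, { 1, 2, 3 }, { 1, 2, 4 }, X }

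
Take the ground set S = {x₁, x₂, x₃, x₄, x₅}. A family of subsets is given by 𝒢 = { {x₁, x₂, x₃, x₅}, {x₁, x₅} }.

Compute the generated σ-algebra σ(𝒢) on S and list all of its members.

σ(𝒢) = { {}, {x₄}, {x₁, x₅}, {x₂, x₃}, {x₁, x₄, x₅}, {x₂, x₃, x₄}, {x₁, x₂, x₃, x₅}, S }

Check:
Take S₀ = 𝒢 ∪ {∅, S} = { {}, {x₁, x₅}, {x₁, x₂, x₃, x₅}, S }.
Round 1 adds 2:
  {x₄}  = S∖{x₁, x₂, x₃, x₅}
  {x₂, x₃, x₄}  = S∖{x₁, x₅}
  [6 total]
Round 2 adds 1:
  {x₁, x₄, x₅}  = {x₁, x₅} ∪ {x₄}
  [7 total]
Round 3 (1 new):
  {x₂, x₃}  = S∖{x₁, x₄, x₅}
  [8 total]
Round 4 adds nothing — fixpoint reached.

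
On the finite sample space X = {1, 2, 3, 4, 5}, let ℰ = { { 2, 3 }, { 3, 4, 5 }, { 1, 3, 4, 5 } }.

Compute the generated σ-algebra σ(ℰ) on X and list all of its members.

σ(ℰ) (16 sets): { {}, { 1 }, { 2 }, { 3 }, { 1, 2 }, { 1, 3 }, { 2, 3 }, { 4, 5 }, { 1, 2, 3 }, { 1, 4, 5 }, { 2, 4, 5 }, { 3, 4, 5 }, { 1, 2, 4, 5 }, { 1, 3, 4, 5 }, { 2, 3, 4, 5 }, X }

Trace:
Take S₀ = ℰ ∪ {∅, X} = { {}, { 2, 3 }, { 3, 4, 5 }, { 1, 3, 4, 5 }, X }.
Step 1 adds 4:
  { 2 }  = complement { 1, 3, 4, 5 }
  { 1, 2 }  = complement { 3, 4, 5 }
  { 1, 4, 5 }  = complement { 2, 3 }
  { 2, 3, 4, 5 }  = { 3, 4, 5 } ∪ { 2, 3 }
  — 9 sets.
Step 2. New:
  { 1 }  = complement { 2, 3, 4, 5 }
  { 1, 2, 3 }  = { 1, 2 } ∪ { 2, 3 }
  { 1, 2, 4, 5 }  = { 1, 4, 5 } ∪ { 1, 2 }
  — 12 sets.
Step 3: +2 →
  { 3 }  = complement { 1, 2, 4, 5 }
  { 4, 5 }  = complement { 1, 2, 3 }
  — 14 sets.
Step 4 adds 2:
  { 1, 3 }  = { 3 } ∪ { 1 }
  { 2, 4, 5 }  = { 4, 5 } ∪ { 2 }
  — 16 sets.
Step 5 adds nothing — fixpoint reached.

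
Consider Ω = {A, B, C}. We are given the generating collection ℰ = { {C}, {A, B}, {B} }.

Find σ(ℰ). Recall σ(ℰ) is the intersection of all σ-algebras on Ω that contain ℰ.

σ(ℰ) = { {}, {A}, {B}, {C}, {A, B}, {A, C}, {B, C}, Ω }

Check:
Seed the family with ℰ together with ∅ and Ω: { {}, {B}, {C}, {A, B}, Ω }.
Pass 1 (2 new):
  {A, C}  = {B}ᶜ
  {B, C}  = {C} ∪ {B}
  (now 7)
Pass 2: 1 new —
  {A}  = {B, C}ᶜ
  (now 8)
Pass 3: already closed under ᶜ and ∪.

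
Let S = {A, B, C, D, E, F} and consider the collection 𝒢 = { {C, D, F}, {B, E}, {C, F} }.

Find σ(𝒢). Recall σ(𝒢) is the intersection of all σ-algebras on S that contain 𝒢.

|σ(𝒢)| = 16.  σ(𝒢) = { {}, {A}, {D}, {A, D}, {B, E}, {C, F}, {A, B, E}, {A, C, F}, {B, D, E}, {C, D, F}, {A, B, D, E}, {A, C, D, F}, {B, C, E, F}, {A, B, C, E, F}, {B, C, D, E, F}, S }

Check:
Begin from { {}, {B, E}, {C, F}, {C, D, F}, S } (that is, 𝒢 plus ∅ and S).
Step 1 (5 new):
  {A, B, E}  = {C, D, F}ᶜ
  {A, B, D, E}  = {C, F}ᶜ
  {A, C, D, F}  = {B, E}ᶜ
  {B, C, E, F}  = {B, E} ∪ {C, F}
  {B, C, D, E, F}  = {B, E} ∪ {C, D, F}
  — 10 sets.
Step 2: +3 →
  {A}  = {B, C, D, E, F}ᶜ
  {A, D}  = {B, C, E, F}ᶜ
  {A, B, C, E, F}  = {A, B, E} ∪ {C, F}
  — 13 sets.
Step 3 (2 new):
  {D}  = {A, B, C, E, F}ᶜ
  {A, C, F}  = {C, F} ∪ {A}
  — 15 sets.
Step 4: +1 →
  {B, D, E}  = {A, C, F}ᶜ
  — 16 sets.
Step 5 adds nothing — fixpoint reached.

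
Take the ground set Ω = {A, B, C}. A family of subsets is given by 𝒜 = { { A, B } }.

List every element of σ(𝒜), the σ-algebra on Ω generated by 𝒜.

|σ(𝒜)| = 4.  σ(𝒜) = { ∅, { C }, { A, B }, Ω }

Derivation:
Begin from { ∅, { A, B }, Ω } (that is, 𝒜 plus ∅ and Ω).
Iteration 1: +1 →
  { C }  = { A, B }ᶜ
  [4 total]
Iteration 2: closed — nothing new.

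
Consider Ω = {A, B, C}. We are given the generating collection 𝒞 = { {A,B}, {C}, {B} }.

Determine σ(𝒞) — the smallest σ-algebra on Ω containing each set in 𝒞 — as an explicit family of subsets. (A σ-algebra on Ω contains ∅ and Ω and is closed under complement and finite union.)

Take S₀ = 𝒞 ∪ {∅, Ω} = { {}, {B}, {C}, {A,B}, Ω }.
Iteration 1 (2 new):
  {A,C}  = Ω∖{B}
  {B,C}  = {C} ∪ {B}
Iteration 2. New:
  {A}  = Ω∖{B,C}
Iteration 3: stable.

Therefore σ(𝒞) = { {}, {A}, {B}, {C}, {A,B}, {A,C}, {B,C}, Ω } (|σ(𝒞)| = 8).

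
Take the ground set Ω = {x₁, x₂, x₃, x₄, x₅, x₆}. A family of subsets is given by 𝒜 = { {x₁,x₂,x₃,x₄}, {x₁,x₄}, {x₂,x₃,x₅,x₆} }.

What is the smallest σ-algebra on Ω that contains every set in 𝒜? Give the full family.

Seed the family with 𝒜 together with ∅ and Ω: { {}, {x₁,x₄}, {x₁,x₂,x₃,x₄}, {x₂,x₃,x₅,x₆}, Ω }.
Pass 1 adds 1:
  {x₅,x₆}  = ᶜ of {x₁,x₂,x₃,x₄}
  — 6 sets.
Pass 2 adds 1:
  {x₁,x₄,x₅,x₆}  = {x₁,x₄} ∪ {x₅,x₆}
  — 7 sets.
Pass 3 adds 1:
  {x₂,x₃}  = ᶜ of {x₁,x₄,x₅,x₆}
  — 8 sets.
After Pass 4 the family is unchanged; done.

|σ(𝒜)| = 8.  σ(𝒜) = { {}, {x₁,x₄}, {x₂,x₃}, {x₅,x₆}, {x₁,x₂,x₃,x₄}, {x₁,x₄,x₅,x₆}, {x₂,x₃,x₅,x₆}, Ω }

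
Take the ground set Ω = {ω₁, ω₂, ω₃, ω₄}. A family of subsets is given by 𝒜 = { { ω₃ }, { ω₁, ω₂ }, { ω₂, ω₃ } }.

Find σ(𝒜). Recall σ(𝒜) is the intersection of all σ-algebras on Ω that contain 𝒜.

σ(𝒜) = { {}, { ω₁ }, { ω₂ }, { ω₃ }, { ω₄ }, { ω₁, ω₂ }, { ω₁, ω₃ }, { ω₁, ω₄ }, { ω₂, ω₃ }, { ω₂, ω₄ }, { ω₃, ω₄ }, { ω₁, ω₂, ω₃ }, { ω₁, ω₂, ω₄ }, { ω₁, ω₃, ω₄ }, { ω₂, ω₃, ω₄ }, Ω }

Derivation:
Begin from { {}, { ω₃ }, { ω₁, ω₂ }, { ω₂, ω₃ }, Ω } (that is, 𝒜 plus ∅ and Ω).
Step 1. New:
  { ω₁, ω₄ }  = Ω∖{ ω₂, ω₃ }
  { ω₃, ω₄ }  = Ω∖{ ω₁, ω₂ }
  { ω₁, ω₂, ω₃ }  = { ω₃ } ∪ { ω₁, ω₂ }
  { ω₁, ω₂, ω₄ }  = Ω∖{ ω₃ }
  |family| = 9
Step 2: +3 →
  { ω₄ }  = Ω∖{ ω₁, ω₂, ω₃ }
  { ω₁, ω₃, ω₄ }  = { ω₃, ω₄ } ∪ { ω₁, ω₄ }
  { ω₂, ω₃, ω₄ }  = { ω₃, ω₄ } ∪ { ω₂, ω₃ }
  |family| = 12
Step 3. New:
  { ω₁ }  = Ω∖{ ω₂, ω₃, ω₄ }
  { ω₂ }  = Ω∖{ ω₁, ω₃, ω₄ }
  |family| = 14
Step 4: +2 →
  { ω₁, ω₃ }  = { ω₃ } ∪ { ω₁ }
  { ω₂, ω₄ }  = { ω₄ } ∪ { ω₂ }
  |family| = 16
Step 5: stable.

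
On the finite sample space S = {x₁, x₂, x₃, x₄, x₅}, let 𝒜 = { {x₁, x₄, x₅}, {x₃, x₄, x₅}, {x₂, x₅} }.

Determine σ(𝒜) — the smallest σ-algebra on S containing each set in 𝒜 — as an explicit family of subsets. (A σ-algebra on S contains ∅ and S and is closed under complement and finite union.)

Initial family (5 sets): { ∅, {x₂, x₅}, {x₁, x₄, x₅}, {x₃, x₄, x₅}, S }.
Pass 1: 6 new —
  {x₁, x₂}  = ᶜ of {x₃, x₄, x₅}
  {x₂, x₃}  = ᶜ of {x₁, x₄, x₅}
  {x₁, x₃, x₄}  = ᶜ of {x₂, x₅}
  {x₁, x₂, x₄, x₅}  = {x₁, x₄, x₅} ∪ {x₂, x₅}
  {x₁, x₃, x₄, x₅}  = {x₁, x₄, x₅} ∪ {x₃, x₄, x₅}
  {x₂, x₃, x₄, x₅}  = {x₂, x₅} ∪ {x₃, x₄, x₅}
  (now 11)
Pass 2: 7 new —
  {x₁}  = ᶜ of {x₂, x₃, x₄, x₅}
  {x₂}  = ᶜ of {x₁, x₃, x₄, x₅}
  {x₃}  = ᶜ of {x₁, x₂, x₄, x₅}
  {x₁, x₂, x₃}  = {x₁, x₂} ∪ {x₂, x₃}
  {x₁, x₂, x₅}  = {x₂, x₅} ∪ {x₁, x₂}
  {x₂, x₃, x₅}  = {x₂, x₅} ∪ {x₂, x₃}
  {x₁, x₂, x₃, x₄}  = {x₁, x₂} ∪ {x₁, x₃, x₄}
  (now 18)
Pass 3: 6 new —
  {x₅}  = ᶜ of {x₁, x₂, x₃, x₄}
  {x₁, x₃}  = {x₃} ∪ {x₁}
  {x₁, x₄}  = ᶜ of {x₂, x₃, x₅}
  {x₃, x₄}  = ᶜ of {x₁, x₂, x₅}
  {x₄, x₅}  = ᶜ of {x₁, x₂, x₃}
  {x₁, x₂, x₃, x₅}  = {x₃} ∪ {x₁, x₂, x₅}
  (now 24)
Pass 4: 7 new —
  {x₄}  = ᶜ of {x₁, x₂, x₃, x₅}
  {x₁, x₅}  = {x₅} ∪ {x₁}
  {x₃, x₅}  = {x₅} ∪ {x₃}
  {x₁, x₂, x₄}  = {x₁, x₂} ∪ {x₁, x₄}
  {x₁, x₃, x₅}  = {x₅} ∪ {x₁, x₃}
  {x₂, x₃, x₄}  = {x₃, x₄} ∪ {x₂}
  {x₂, x₄, x₅}  = ᶜ of {x₁, x₃}
  (now 31)
Pass 5. New:
  {x₂, x₄}  = ᶜ of {x₁, x₃, x₅}
  (now 32)
Pass 6: no new sets; the family is a σ-algebra.

Hence σ(𝒜) has 32 members: { ∅, {x₁}, {x₂}, {x₃}, {x₄}, {x₅}, {x₁, x₂}, {x₁, x₃}, {x₁, x₄}, {x₁, x₅}, {x₂, x₃}, {x₂, x₄}, {x₂, x₅}, {x₃, x₄}, {x₃, x₅}, {x₄, x₅}, {x₁, x₂, x₃}, {x₁, x₂, x₄}, {x₁, x₂, x₅}, {x₁, x₃, x₄}, {x₁, x₃, x₅}, {x₁, x₄, x₅}, {x₂, x₃, x₄}, {x₂, x₃, x₅}, {x₂, x₄, x₅}, {x₃, x₄, x₅}, {x₁, x₂, x₃, x₄}, {x₁, x₂, x₃, x₅}, {x₁, x₂, x₄, x₅}, {x₁, x₃, x₄, x₅}, {x₂, x₃, x₄, x₅}, S }.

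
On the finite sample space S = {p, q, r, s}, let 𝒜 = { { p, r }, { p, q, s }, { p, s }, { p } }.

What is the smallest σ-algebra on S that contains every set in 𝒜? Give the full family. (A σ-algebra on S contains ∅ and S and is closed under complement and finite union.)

Seed the family with 𝒜 together with ∅ and S: { {}, { p }, { p, r }, { p, s }, { p, q, s }, S }.
Pass 1: +5 →
  { r }  = S∖{ p, q, s }
  { q, r }  = S∖{ p, s }
  { q, s }  = S∖{ p, r }
  { p, r, s }  = { p, s } ∪ { p, r }
  { q, r, s }  = S∖{ p }
  (now 11)
Pass 2. New:
  { q }  = S∖{ p, r, s }
  { p, q, r }  = { q, r } ∪ { p, r }
  (now 13)
Pass 3: +2 →
  { s }  = S∖{ p, q, r }
  { p, q }  = { q } ∪ { p }
  (now 15)
Pass 4 adds 1:
  { r, s }  = S∖{ p, q }
  (now 16)
Pass 5: closed — nothing new.

Therefore σ(𝒜) = { {}, { p }, { q }, { r }, { s }, { p, q }, { p, r }, { p, s }, { q, r }, { q, s }, { r, s }, { p, q, r }, { p, q, s }, { p, r, s }, { q, r, s }, S } (|σ(𝒜)| = 16).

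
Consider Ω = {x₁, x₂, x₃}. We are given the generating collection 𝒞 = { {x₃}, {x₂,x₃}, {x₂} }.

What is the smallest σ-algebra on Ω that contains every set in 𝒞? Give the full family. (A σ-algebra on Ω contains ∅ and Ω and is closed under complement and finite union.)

Seed the family with 𝒞 together with ∅ and Ω: { {}, {x₂}, {x₃}, {x₂,x₃}, Ω }.
Pass 1 adds 3:
  {x₁}  = complement {x₂,x₃}
  {x₁,x₂}  = complement {x₃}
  {x₁,x₃}  = complement {x₂}
  — 8 sets.
Pass 2: closed — nothing new.

σ(𝒞) = { {}, {x₁}, {x₂}, {x₃}, {x₁,x₂}, {x₁,x₃}, {x₂,x₃}, Ω }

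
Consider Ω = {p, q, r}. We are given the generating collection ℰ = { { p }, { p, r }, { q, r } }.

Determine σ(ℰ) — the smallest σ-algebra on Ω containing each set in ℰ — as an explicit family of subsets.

σ(ℰ) (8 sets): { {}, { p }, { q }, { r }, { p, q }, { p, r }, { q, r }, Ω }

Check:
Begin from { {}, { p }, { p, r }, { q, r }, Ω } (that is, ℰ plus ∅ and Ω).
Step 1: 1 new —
  { q }  = ᶜ of { p, r }
  [6 total]
Step 2: 1 new —
  { p, q }  = { q } ∪ { p }
  [7 total]
Step 3 (1 new):
  { r }  = ᶜ of { p, q }
  [8 total]
Step 4: already closed under ᶜ and ∪.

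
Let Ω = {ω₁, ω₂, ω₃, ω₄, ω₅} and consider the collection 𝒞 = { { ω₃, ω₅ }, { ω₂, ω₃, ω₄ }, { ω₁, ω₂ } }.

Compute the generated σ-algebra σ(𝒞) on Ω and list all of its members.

Answer: σ(𝒞) = { {  }, { ω₁ }, { ω₂ }, { ω₃ }, { ω₄ }, { ω₅ }, { ω₁, ω₂ }, { ω₁, ω₃ }, { ω₁, ω₄ }, { ω₁, ω₅ }, { ω₂, ω₃ }, { ω₂, ω₄ }, { ω₂, ω₅ }, { ω₃, ω₄ }, { ω₃, ω₅ }, { ω₄, ω₅ }, { ω₁, ω₂, ω₃ }, { ω₁, ω₂, ω₄ }, { ω₁, ω₂, ω₅ }, { ω₁, ω₃, ω₄ }, { ω₁, ω₃, ω₅ }, { ω₁, ω₄, ω₅ }, { ω₂, ω₃, ω₄ }, { ω₂, ω₃, ω₅ }, { ω₂, ω₄, ω₅ }, { ω₃, ω₄, ω₅ }, { ω₁, ω₂, ω₃, ω₄ }, { ω₁, ω₂, ω₃, ω₅ }, { ω₁, ω₂, ω₄, ω₅ }, { ω₁, ω₃, ω₄, ω₅ }, { ω₂, ω₃, ω₄, ω₅ }, Ω }

Working:
Begin from { {  }, { ω₁, ω₂ }, { ω₃, ω₅ }, { ω₂, ω₃, ω₄ }, Ω } (that is, 𝒞 plus ∅ and Ω).
Iteration 1 (6 new):
  { ω₁, ω₅ }  = complement { ω₂, ω₃, ω₄ }
  { ω₁, ω₂, ω₄ }  = complement { ω₃, ω₅ }
  { ω₃, ω₄, ω₅ }  = complement { ω₁, ω₂ }
  { ω₁, ω₂, ω₃, ω₄ }  = { ω₂, ω₃, ω₄ } ∪ { ω₁, ω₂ }
  { ω₁, ω₂, ω₃, ω₅ }  = { ω₁, ω₂ } ∪ { ω₃, ω₅ }
  { ω₂, ω₃, ω₄, ω₅ }  = { ω₂, ω₃, ω₄ } ∪ { ω₃, ω₅ }
  (now 11)
Iteration 2. New:
  { ω₁ }  = complement { ω₂, ω₃, ω₄, ω₅ }
  { ω₄ }  = complement { ω₁, ω₂, ω₃, ω₅ }
  { ω₅ }  = complement { ω₁, ω₂, ω₃, ω₄ }
  { ω₁, ω₂, ω₅ }  = { ω₁, ω₂ } ∪ { ω₁, ω₅ }
  { ω₁, ω₃, ω₅ }  = { ω₁, ω₅ } ∪ { ω₃, ω₅ }
  { ω₁, ω₂, ω₄, ω₅ }  = { ω₁, ω₂, ω₄ } ∪ { ω₁, ω₅ }
  { ω₁, ω₃, ω₄, ω₅ }  = { ω₃, ω₄, ω₅ } ∪ { ω₁, ω₅ }
  (now 18)
Iteration 3. New:
  { ω₂ }  = complement { ω₁, ω₃, ω₄, ω₅ }
  { ω₃ }  = complement { ω₁, ω₂, ω₄, ω₅ }
  { ω₁, ω₄ }  = { ω₄ } ∪ { ω₁ }
  { ω₂, ω₄ }  = complement { ω₁, ω₃, ω₅ }
  { ω₃, ω₄ }  = complement { ω₁, ω₂, ω₅ }
  { ω₄, ω₅ }  = { ω₄ } ∪ { ω₅ }
  { ω₁, ω₄, ω₅ }  = { ω₁, ω₅ } ∪ { ω₄ }
  (now 25)
Iteration 4 adds 7:
  { ω₁, ω₃ }  = { ω₃ } ∪ { ω₁ }
  { ω₂, ω₃ }  = complement { ω₁, ω₄, ω₅ }
  { ω₂, ω₅ }  = { ω₂ } ∪ { ω₅ }
  { ω₁, ω₂, ω₃ }  = complement { ω₄, ω₅ }
  { ω₁, ω₃, ω₄ }  = { ω₃, ω₄ } ∪ { ω₁, ω₄ }
  { ω₂, ω₃, ω₅ }  = complement { ω₁, ω₄ }
  { ω₂, ω₄, ω₅ }  = { ω₂ } ∪ { ω₄, ω₅ }
  (now 32)
Iteration 5 adds nothing — fixpoint reached.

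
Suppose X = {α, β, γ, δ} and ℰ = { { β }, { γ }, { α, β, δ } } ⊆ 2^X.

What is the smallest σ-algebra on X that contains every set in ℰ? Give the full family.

Start: ℰ ∪ {∅, X} = { {}, { β }, { γ }, { α, β, δ }, X }.
Step 1 (2 new):
  { β, γ }  = { γ } ∪ { β }
  { α, γ, δ }  = X∖{ β }
Step 2: 1 new —
  { α, δ }  = X∖{ β, γ }
Step 3 adds nothing — fixpoint reached.

Therefore σ(ℰ) = { {}, { β }, { γ }, { α, δ }, { β, γ }, { α, β, δ }, { α, γ, δ }, X } (|σ(ℰ)| = 8).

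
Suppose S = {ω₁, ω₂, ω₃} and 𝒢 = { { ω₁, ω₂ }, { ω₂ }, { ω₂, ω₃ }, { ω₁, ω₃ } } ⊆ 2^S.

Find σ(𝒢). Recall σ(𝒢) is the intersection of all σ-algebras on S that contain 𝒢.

Start: 𝒢 ∪ {∅, S} = { {  }, { ω₂ }, { ω₁, ω₂ }, { ω₁, ω₃ }, { ω₂, ω₃ }, S }.
Iteration 1: 2 new —
  { ω₁ }  = S∖{ ω₂, ω₃ }
  { ω₃ }  = S∖{ ω₁, ω₂ }
  (now 8)
Iteration 2: already closed under ᶜ and ∪.

Hence σ(𝒢) has 8 members: { {  }, { ω₁ }, { ω₂ }, { ω₃ }, { ω₁, ω₂ }, { ω₁, ω₃ }, { ω₂, ω₃ }, S }.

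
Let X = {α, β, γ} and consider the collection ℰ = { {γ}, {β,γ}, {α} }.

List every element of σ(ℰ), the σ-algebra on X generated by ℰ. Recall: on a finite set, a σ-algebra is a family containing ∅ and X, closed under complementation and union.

|σ(ℰ)| = 8.  σ(ℰ) = { {}, {α}, {β}, {γ}, {α,β}, {α,γ}, {β,γ}, X }

Working:
Initial family (5 sets): { {}, {α}, {γ}, {β,γ}, X }.
Pass 1: +2 →
  {α,β}  = ᶜ of {γ}
  {α,γ}  = {γ} ∪ {α}
Pass 2. New:
  {β}  = ᶜ of {α,γ}
After Pass 3 the family is unchanged; done.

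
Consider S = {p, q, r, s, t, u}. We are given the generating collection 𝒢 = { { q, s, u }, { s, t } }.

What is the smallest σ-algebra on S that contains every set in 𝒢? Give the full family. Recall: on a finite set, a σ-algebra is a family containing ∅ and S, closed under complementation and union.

σ(𝒢) = { ∅, { s }, { t }, { p, r }, { q, u }, { s, t }, { p, r, s }, { p, r, t }, { q, s, u }, { q, t, u }, { p, q, r, u }, { p, r, s, t }, { q, s, t, u }, { p, q, r, s, u }, { p, q, r, t, u }, S }

Check:
Take S₀ = 𝒢 ∪ {∅, S} = { ∅, { s, t }, { q, s, u }, S }.
Step 1 adds 3:
  { p, r, t }  = { q, s, u }ᶜ
  { p, q, r, u }  = { s, t }ᶜ
  { q, s, t, u }  = { q, s, u } ∪ { s, t }
  — 7 sets.
Step 2: +4 →
  { p, r }  = { q, s, t, u }ᶜ
  { p, r, s, t }  = { s, t } ∪ { p, r, t }
  { p, q, r, s, u }  = { q, s, u } ∪ { p, q, r, u }
  { p, q, r, t, u }  = { p, r, t } ∪ { p, q, r, u }
  — 11 sets.
Step 3. New:
  { s }  = { p, q, r, t, u }ᶜ
  { t }  = { p, q, r, s, u }ᶜ
  { q, u }  = { p, r, s, t }ᶜ
  — 14 sets.
Step 4 adds 2:
  { p, r, s }  = { p, r } ∪ { s }
  { q, t, u }  = { q, u } ∪ { t }
  — 16 sets.
Step 5: closed — nothing new.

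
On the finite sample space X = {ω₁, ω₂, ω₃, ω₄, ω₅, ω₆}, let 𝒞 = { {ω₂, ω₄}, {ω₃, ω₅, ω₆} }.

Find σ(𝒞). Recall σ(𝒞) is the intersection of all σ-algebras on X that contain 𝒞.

|σ(𝒞)| = 8.  σ(𝒞) = { {}, {ω₁}, {ω₂, ω₄}, {ω₁, ω₂, ω₄}, {ω₃, ω₅, ω₆}, {ω₁, ω₃, ω₅, ω₆}, {ω₂, ω₃, ω₄, ω₅, ω₆}, X }

Derivation:
Take S₀ = 𝒞 ∪ {∅, X} = { {}, {ω₂, ω₄}, {ω₃, ω₅, ω₆}, X }.
Round 1: +3 →
  {ω₁, ω₂, ω₄}  = complement {ω₃, ω₅, ω₆}
  {ω₁, ω₃, ω₅, ω₆}  = complement {ω₂, ω₄}
  {ω₂, ω₃, ω₄, ω₅, ω₆}  = {ω₂, ω₄} ∪ {ω₃, ω₅, ω₆}
  — 7 sets.
Round 2: +1 →
  {ω₁}  = complement {ω₂, ω₃, ω₄, ω₅, ω₆}
  — 8 sets.
Round 3 adds nothing — fixpoint reached.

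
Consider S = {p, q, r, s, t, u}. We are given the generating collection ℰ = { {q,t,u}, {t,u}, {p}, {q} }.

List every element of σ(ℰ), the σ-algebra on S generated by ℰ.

Answer: σ(ℰ) = { ∅, {p}, {q}, {p,q}, {r,s}, {t,u}, {p,r,s}, {p,t,u}, {q,r,s}, {q,t,u}, {p,q,r,s}, {p,q,t,u}, {r,s,t,u}, {p,r,s,t,u}, {q,r,s,t,u}, S }

Check:
Initial family (6 sets): { ∅, {p}, {q}, {t,u}, {q,t,u}, S }.
Step 1: 7 new —
  {p,q}  = {q} ∪ {p}
  {p,r,s}  = {q,t,u}ᶜ
  {p,t,u}  = {t,u} ∪ {p}
  {p,q,r,s}  = {t,u}ᶜ
  {p,q,t,u}  = {q,t,u} ∪ {p}
  {p,r,s,t,u}  = {q}ᶜ
  {q,r,s,t,u}  = {p}ᶜ
  |family| = 13
Step 2. New:
  {r,s}  = {p,q,t,u}ᶜ
  {q,r,s}  = {p,t,u}ᶜ
  {r,s,t,u}  = {p,q}ᶜ
  |family| = 16
Step 3 adds nothing — fixpoint reached.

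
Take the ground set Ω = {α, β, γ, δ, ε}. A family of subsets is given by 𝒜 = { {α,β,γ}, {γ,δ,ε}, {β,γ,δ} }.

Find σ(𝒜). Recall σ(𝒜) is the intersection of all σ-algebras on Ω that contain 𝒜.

Initial family (5 sets): { {}, {α,β,γ}, {β,γ,δ}, {γ,δ,ε}, Ω }.
Step 1: 5 new —
  {α,β}  = complement {γ,δ,ε}
  {α,ε}  = complement {β,γ,δ}
  {δ,ε}  = complement {α,β,γ}
  {α,β,γ,δ}  = {α,β,γ} ∪ {β,γ,δ}
  {β,γ,δ,ε}  = {γ,δ,ε} ∪ {β,γ,δ}
Step 2 adds 7:
  {α}  = complement {β,γ,δ,ε}
  {ε}  = complement {α,β,γ,δ}
  {α,β,ε}  = {α,β} ∪ {α,ε}
  {α,δ,ε}  = {δ,ε} ∪ {α,ε}
  {α,β,γ,ε}  = {α,β,γ} ∪ {α,ε}
  {α,β,δ,ε}  = {α,β} ∪ {δ,ε}
  {α,γ,δ,ε}  = {γ,δ,ε} ∪ {α,ε}
Step 3: 5 new —
  {β}  = complement {α,γ,δ,ε}
  {γ}  = complement {α,β,δ,ε}
  {δ}  = complement {α,β,γ,ε}
  {β,γ}  = complement {α,δ,ε}
  {γ,δ}  = complement {α,β,ε}
Step 4 adds 10:
  {α,γ}  = {γ} ∪ {α}
  {α,δ}  = {δ} ∪ {α}
  {β,δ}  = {β} ∪ {δ}
  {β,ε}  = {β} ∪ {ε}
  {γ,ε}  = {ε} ∪ {γ}
  {α,β,δ}  = {α,β} ∪ {δ}
  {α,γ,δ}  = {γ,δ} ∪ {α}
  {α,γ,ε}  = {γ} ∪ {α,ε}
  {β,γ,ε}  = {ε} ∪ {β,γ}
  {β,δ,ε}  = {β} ∪ {δ,ε}
Step 5: no new sets; the family is a σ-algebra.

Therefore σ(𝒜) = { {}, {α}, {β}, {γ}, {δ}, {ε}, {α,β}, {α,γ}, {α,δ}, {α,ε}, {β,γ}, {β,δ}, {β,ε}, {γ,δ}, {γ,ε}, {δ,ε}, {α,β,γ}, {α,β,δ}, {α,β,ε}, {α,γ,δ}, {α,γ,ε}, {α,δ,ε}, {β,γ,δ}, {β,γ,ε}, {β,δ,ε}, {γ,δ,ε}, {α,β,γ,δ}, {α,β,γ,ε}, {α,β,δ,ε}, {α,γ,δ,ε}, {β,γ,δ,ε}, Ω } (|σ(𝒜)| = 32).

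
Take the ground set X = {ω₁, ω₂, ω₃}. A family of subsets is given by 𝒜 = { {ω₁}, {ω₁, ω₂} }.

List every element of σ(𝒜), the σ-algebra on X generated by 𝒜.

|σ(𝒜)| = 8.  σ(𝒜) = { {}, {ω₁}, {ω₂}, {ω₃}, {ω₁, ω₂}, {ω₁, ω₃}, {ω₂, ω₃}, X }

Check:
Initial family (4 sets): { {}, {ω₁}, {ω₁, ω₂}, X }.
Pass 1. New:
  {ω₃}  = X∖{ω₁, ω₂}
  {ω₂, ω₃}  = X∖{ω₁}
  (now 6)
Pass 2 (1 new):
  {ω₁, ω₃}  = {ω₃} ∪ {ω₁}
  (now 7)
Pass 3. New:
  {ω₂}  = X∖{ω₁, ω₃}
  (now 8)
Pass 4: closed — nothing new.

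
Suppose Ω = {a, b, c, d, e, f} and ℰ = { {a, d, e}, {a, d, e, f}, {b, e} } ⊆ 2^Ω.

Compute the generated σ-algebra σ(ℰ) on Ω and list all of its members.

Seed the family with ℰ together with ∅ and Ω: { {}, {b, e}, {a, d, e}, {a, d, e, f}, Ω }.
Pass 1: 5 new —
  {b, c}  = Ω∖{a, d, e, f}
  {b, c, f}  = Ω∖{a, d, e}
  {a, b, d, e}  = {a, d, e} ∪ {b, e}
  {a, c, d, f}  = Ω∖{b, e}
  {a, b, d, e, f}  = {b, e} ∪ {a, d, e, f}
  (now 10)
Pass 2 (7 new):
  {c}  = Ω∖{a, b, d, e, f}
  {c, f}  = Ω∖{a, b, d, e}
  {b, c, e}  = {b, e} ∪ {b, c}
  {b, c, e, f}  = {b, e} ∪ {b, c, f}
  {a, b, c, d, e}  = {a, d, e} ∪ {b, c}
  {a, b, c, d, f}  = {b, c, f} ∪ {a, c, d, f}
  {a, c, d, e, f}  = {a, d, e} ∪ {a, c, d, f}
  (now 17)
Pass 3 (6 new):
  {b}  = Ω∖{a, c, d, e, f}
  {e}  = Ω∖{a, b, c, d, f}
  {f}  = Ω∖{a, b, c, d, e}
  {a, d}  = Ω∖{b, c, e, f}
  {a, d, f}  = Ω∖{b, c, e}
  {a, c, d, e}  = {a, d, e} ∪ {c}
  (now 23)
Pass 4 adds 9:
  {b, f}  = Ω∖{a, c, d, e}
  {c, e}  = {e} ∪ {c}
  {e, f}  = {f} ∪ {e}
  {a, b, d}  = {b} ∪ {a, d}
  {a, c, d}  = {c} ∪ {a, d}
  {b, e, f}  = {b, e} ∪ {f}
  {c, e, f}  = {e} ∪ {c, f}
  {a, b, c, d}  = {b, c} ∪ {a, d}
  {a, b, d, f}  = {b} ∪ {a, d, f}
  (now 32)
Pass 5: stable.

|σ(ℰ)| = 32.  σ(ℰ) = { {}, {b}, {c}, {e}, {f}, {a, d}, {b, c}, {b, e}, {b, f}, {c, e}, {c, f}, {e, f}, {a, b, d}, {a, c, d}, {a, d, e}, {a, d, f}, {b, c, e}, {b, c, f}, {b, e, f}, {c, e, f}, {a, b, c, d}, {a, b, d, e}, {a, b, d, f}, {a, c, d, e}, {a, c, d, f}, {a, d, e, f}, {b, c, e, f}, {a, b, c, d, e}, {a, b, c, d, f}, {a, b, d, e, f}, {a, c, d, e, f}, Ω }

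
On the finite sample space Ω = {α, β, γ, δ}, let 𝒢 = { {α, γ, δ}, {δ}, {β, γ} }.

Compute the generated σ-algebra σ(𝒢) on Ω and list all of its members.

Start: 𝒢 ∪ {∅, Ω} = { {}, {δ}, {β, γ}, {α, γ, δ}, Ω }.
Iteration 1. New:
  {β}  = {α, γ, δ}ᶜ
  {α, δ}  = {β, γ}ᶜ
  {α, β, γ}  = {δ}ᶜ
  {β, γ, δ}  = {β, γ} ∪ {δ}
  [9 total]
Iteration 2 (3 new):
  {α}  = {β, γ, δ}ᶜ
  {β, δ}  = {β} ∪ {δ}
  {α, β, δ}  = {β} ∪ {α, δ}
  [12 total]
Iteration 3 adds 3:
  {γ}  = {α, β, δ}ᶜ
  {α, β}  = {β} ∪ {α}
  {α, γ}  = {β, δ}ᶜ
  [15 total]
Iteration 4: 1 new —
  {γ, δ}  = {α, β}ᶜ
  [16 total]
Iteration 5: no new sets; the family is a σ-algebra.

σ(𝒢) = { {}, {α}, {β}, {γ}, {δ}, {α, β}, {α, γ}, {α, δ}, {β, γ}, {β, δ}, {γ, δ}, {α, β, γ}, {α, β, δ}, {α, γ, δ}, {β, γ, δ}, Ω }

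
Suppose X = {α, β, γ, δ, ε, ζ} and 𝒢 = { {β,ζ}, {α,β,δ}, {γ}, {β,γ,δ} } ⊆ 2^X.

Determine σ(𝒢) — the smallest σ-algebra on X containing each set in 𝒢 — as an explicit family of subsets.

Answer: σ(𝒢) = { {}, {α}, {β}, {γ}, {δ}, {ε}, {ζ}, {α,β}, {α,γ}, {α,δ}, {α,ε}, {α,ζ}, {β,γ}, {β,δ}, {β,ε}, {β,ζ}, {γ,δ}, {γ,ε}, {γ,ζ}, {δ,ε}, {δ,ζ}, {ε,ζ}, {α,β,γ}, {α,β,δ}, {α,β,ε}, {α,β,ζ}, {α,γ,δ}, {α,γ,ε}, {α,γ,ζ}, {α,δ,ε}, {α,δ,ζ}, {α,ε,ζ}, {β,γ,δ}, {β,γ,ε}, {β,γ,ζ}, {β,δ,ε}, {β,δ,ζ}, {β,ε,ζ}, {γ,δ,ε}, {γ,δ,ζ}, {γ,ε,ζ}, {δ,ε,ζ}, {α,β,γ,δ}, {α,β,γ,ε}, {α,β,γ,ζ}, {α,β,δ,ε}, {α,β,δ,ζ}, {α,β,ε,ζ}, {α,γ,δ,ε}, {α,γ,δ,ζ}, {α,γ,ε,ζ}, {α,δ,ε,ζ}, {β,γ,δ,ε}, {β,γ,δ,ζ}, {β,γ,ε,ζ}, {β,δ,ε,ζ}, {γ,δ,ε,ζ}, {α,β,γ,δ,ε}, {α,β,γ,δ,ζ}, {α,β,γ,ε,ζ}, {α,β,δ,ε,ζ}, {α,γ,δ,ε,ζ}, {β,γ,δ,ε,ζ}, X }

Derivation:
Seed the family with 𝒢 together with ∅ and X: { {}, {γ}, {β,ζ}, {α,β,δ}, {β,γ,δ}, X }.
Iteration 1: 8 new —
  {α,ε,ζ}  = ᶜ of {β,γ,δ}
  {β,γ,ζ}  = {γ} ∪ {β,ζ}
  {γ,ε,ζ}  = ᶜ of {α,β,δ}
  {α,β,γ,δ}  = {γ} ∪ {α,β,δ}
  {α,β,δ,ζ}  = {β,ζ} ∪ {α,β,δ}
  {α,γ,δ,ε}  = ᶜ of {β,ζ}
  {β,γ,δ,ζ}  = {β,γ,δ} ∪ {β,ζ}
  {α,β,δ,ε,ζ}  = ᶜ of {γ}
  — 14 sets.
Iteration 2: +12 →
  {α,ε}  = ᶜ of {β,γ,δ,ζ}
  {γ,ε}  = ᶜ of {α,β,δ,ζ}
  {ε,ζ}  = ᶜ of {α,β,γ,δ}
  {α,δ,ε}  = ᶜ of {β,γ,ζ}
  {α,β,ε,ζ}  = {β,ζ} ∪ {α,ε,ζ}
  {α,γ,ε,ζ}  = {γ} ∪ {α,ε,ζ}
  {β,γ,ε,ζ}  = {β,γ,ζ} ∪ {γ,ε,ζ}
  {α,β,γ,δ,ε}  = {β,γ,δ} ∪ {α,γ,δ,ε}
  {α,β,γ,δ,ζ}  = {β,γ,δ} ∪ {α,β,δ,ζ}
  {α,β,γ,ε,ζ}  = {β,γ,ζ} ∪ {α,ε,ζ}
  {α,γ,δ,ε,ζ}  = {α,ε,ζ} ∪ {α,γ,δ,ε}
  {β,γ,δ,ε,ζ}  = {β,γ,δ} ∪ {γ,ε,ζ}
  — 26 sets.
Iteration 3. New:
  {α}  = ᶜ of {β,γ,δ,ε,ζ}
  {β}  = ᶜ of {α,γ,δ,ε,ζ}
  {δ}  = ᶜ of {α,β,γ,ε,ζ}
  {ε}  = ᶜ of {α,β,γ,δ,ζ}
  {ζ}  = ᶜ of {α,β,γ,δ,ε}
  {α,δ}  = ᶜ of {β,γ,ε,ζ}
  {β,δ}  = ᶜ of {α,γ,ε,ζ}
  {γ,δ}  = ᶜ of {α,β,ε,ζ}
  {α,γ,ε}  = {α,ε} ∪ {γ,ε}
  {β,ε,ζ}  = {ε,ζ} ∪ {β,ζ}
  {α,β,δ,ε}  = {α,ε} ∪ {α,β,δ}
  {α,δ,ε,ζ}  = {ε,ζ} ∪ {α,δ,ε}
  {β,γ,δ,ε}  = {γ,ε} ∪ {β,γ,δ}
  — 39 sets.
Iteration 4 (22 new):
  {α,β}  = {β} ∪ {α}
  {α,γ}  = {γ} ∪ {α}
  {α,ζ}  = ᶜ of {β,γ,δ,ε}
  {β,γ}  = ᶜ of {α,δ,ε,ζ}
  {β,ε}  = {β} ∪ {ε}
  {γ,ζ}  = ᶜ of {α,β,δ,ε}
  {δ,ε}  = {δ} ∪ {ε}
  {δ,ζ}  = {δ} ∪ {ζ}
  {α,β,ε}  = {β} ∪ {α,ε}
  {α,β,ζ}  = {β,ζ} ∪ {α}
  {α,γ,δ}  = ᶜ of {β,ε,ζ}
  {α,δ,ζ}  = {α,δ} ∪ {ζ}
  {β,γ,ε}  = {β} ∪ {γ,ε}
  {β,δ,ε}  = {β,δ} ∪ {ε}
  {β,δ,ζ}  = ᶜ of {α,γ,ε}
  {γ,δ,ε}  = {γ,δ} ∪ {γ,ε}
  {γ,δ,ζ}  = {γ,δ} ∪ {ζ}
  {δ,ε,ζ}  = {δ} ∪ {ε,ζ}
  {α,β,γ,ε}  = {β} ∪ {α,γ,ε}
  {α,β,γ,ζ}  = {β,γ,ζ} ∪ {α}
  {β,δ,ε,ζ}  = {δ} ∪ {β,ε,ζ}
  {γ,δ,ε,ζ}  = {γ,δ} ∪ {ε,ζ}
  — 61 sets.
Iteration 5 adds 3:
  {α,β,γ}  = ᶜ of {δ,ε,ζ}
  {α,γ,ζ}  = ᶜ of {β,δ,ε}
  {α,γ,δ,ζ}  = ᶜ of {β,ε}
  — 64 sets.
Iteration 6: no new sets; the family is a σ-algebra.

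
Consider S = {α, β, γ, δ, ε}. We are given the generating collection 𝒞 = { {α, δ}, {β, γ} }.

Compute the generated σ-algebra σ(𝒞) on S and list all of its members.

Take S₀ = 𝒞 ∪ {∅, S} = { {}, {α, δ}, {β, γ}, S }.
Iteration 1 (3 new):
  {α, δ, ε}  = ᶜ of {β, γ}
  {β, γ, ε}  = ᶜ of {α, δ}
  {α, β, γ, δ}  = {β, γ} ∪ {α, δ}
  (now 7)
Iteration 2. New:
  {ε}  = ᶜ of {α, β, γ, δ}
  (now 8)
Iteration 3: already closed under ᶜ and ∪.

Therefore σ(𝒞) = { {}, {ε}, {α, δ}, {β, γ}, {α, δ, ε}, {β, γ, ε}, {α, β, γ, δ}, S } (|σ(𝒞)| = 8).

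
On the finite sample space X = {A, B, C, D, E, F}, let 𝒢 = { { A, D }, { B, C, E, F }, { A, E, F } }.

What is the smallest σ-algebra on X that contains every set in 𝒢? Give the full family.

Take S₀ = 𝒢 ∪ {∅, X} = { {  }, { A, D }, { A, E, F }, { B, C, E, F }, X }.
Step 1: 3 new —
  { B, C, D }  = complement { A, E, F }
  { A, D, E, F }  = { A, D } ∪ { A, E, F }
  { A, B, C, E, F }  = { A, E, F } ∪ { B, C, E, F }
  — 8 sets.
Step 2: 4 new —
  { D }  = complement { A, B, C, E, F }
  { B, C }  = complement { A, D, E, F }
  { A, B, C, D }  = { B, C, D } ∪ { A, D }
  { B, C, D, E, F }  = { B, C, D } ∪ { B, C, E, F }
  — 12 sets.
Step 3: +2 →
  { A }  = complement { B, C, D, E, F }
  { E, F }  = complement { A, B, C, D }
  — 14 sets.
Step 4 adds 2:
  { A, B, C }  = { B, C } ∪ { A }
  { D, E, F }  = { E, F } ∪ { D }
  — 16 sets.
Step 5: already closed under ᶜ and ∪.

Hence σ(𝒢) has 16 members: { {  }, { A }, { D }, { A, D }, { B, C }, { E, F }, { A, B, C }, { A, E, F }, { B, C, D }, { D, E, F }, { A, B, C, D }, { A, D, E, F }, { B, C, E, F }, { A, B, C, E, F }, { B, C, D, E, F }, X }.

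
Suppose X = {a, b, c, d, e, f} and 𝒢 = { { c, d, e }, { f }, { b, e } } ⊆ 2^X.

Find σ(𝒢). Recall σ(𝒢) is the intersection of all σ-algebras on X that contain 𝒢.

σ(𝒢) = { {  }, { a }, { b }, { e }, { f }, { a, b }, { a, e }, { a, f }, { b, e }, { b, f }, { c, d }, { e, f }, { a, b, e }, { a, b, f }, { a, c, d }, { a, e, f }, { b, c, d }, { b, e, f }, { c, d, e }, { c, d, f }, { a, b, c, d }, { a, b, e, f }, { a, c, d, e }, { a, c, d, f }, { b, c, d, e }, { b, c, d, f }, { c, d, e, f }, { a, b, c, d, e }, { a, b, c, d, f }, { a, c, d, e, f }, { b, c, d, e, f }, X }

Derivation:
Seed the family with 𝒢 together with ∅ and X: { {  }, { f }, { b, e }, { c, d, e }, X }.
Pass 1 adds 6:
  { a, b, f }  = complement { c, d, e }
  { b, e, f }  = { b, e } ∪ { f }
  { a, c, d, f }  = complement { b, e }
  { b, c, d, e }  = { b, e } ∪ { c, d, e }
  { c, d, e, f }  = { c, d, e } ∪ { f }
  { a, b, c, d, e }  = complement { f }
  (now 11)
Pass 2. New:
  { a, b }  = complement { c, d, e, f }
  { a, f }  = complement { b, c, d, e }
  { a, c, d }  = complement { b, e, f }
  { a, b, e, f }  = { b, e } ∪ { a, b, f }
  { a, b, c, d, f }  = { a, c, d, f } ∪ { a, b, f }
  { a, c, d, e, f }  = { c, d, e } ∪ { a, c, d, f }
  { b, c, d, e, f }  = { b, e } ∪ { c, d, e, f }
  (now 18)
Pass 3. New:
  { a }  = complement { b, c, d, e, f }
  { b }  = complement { a, c, d, e, f }
  { e }  = complement { a, b, c, d, f }
  { c, d }  = complement { a, b, e, f }
  { a, b, e }  = { b, e } ∪ { a, b }
  { a, b, c, d }  = { a, c, d } ∪ { a, b }
  { a, c, d, e }  = { c, d, e } ∪ { a, c, d }
  (now 25)
Pass 4 adds 6:
  { a, e }  = { e } ∪ { a }
  { b, f }  = complement { a, c, d, e }
  { e, f }  = complement { a, b, c, d }
  { a, e, f }  = { a, f } ∪ { e }
  { b, c, d }  = { c, d } ∪ { b }
  { c, d, f }  = complement { a, b, e }
  (now 31)
Pass 5: +1 →
  { b, c, d, f }  = complement { a, e }
  (now 32)
Pass 6: closed — nothing new.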